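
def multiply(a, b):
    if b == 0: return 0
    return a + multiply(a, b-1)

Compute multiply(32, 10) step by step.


multiply(32, 10) = 32 + multiply(32, 9)
multiply(32, 9) = 32 + multiply(32, 8)
multiply(32, 8) = 32 + multiply(32, 7)
multiply(32, 7) = 32 + multiply(32, 6)
multiply(32, 6) = 32 + multiply(32, 5)
multiply(32, 5) = 32 + multiply(32, 4)
multiply(32, 4) = 32 + multiply(32, 3)
multiply(32, 3) = 32 + multiply(32, 2)
multiply(32, 2) = 32 + multiply(32, 1)
multiply(32, 1) = 32 + multiply(32, 0)
multiply(32, 0) = 0  (base case)
Total: 32 + 32 + 32 + 32 + 32 + 32 + 32 + 32 + 32 + 32 + 0 = 320

320


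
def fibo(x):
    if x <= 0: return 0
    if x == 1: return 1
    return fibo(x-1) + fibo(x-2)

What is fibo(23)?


Computing fibo(23) bottom-up:
fibo(0) = 0
fibo(1) = 1
fibo(2) = fibo(1) + fibo(0) = 1 + 0 = 1
fibo(3) = fibo(2) + fibo(1) = 1 + 1 = 2
fibo(4) = fibo(3) + fibo(2) = 2 + 1 = 3
fibo(5) = fibo(4) + fibo(3) = 3 + 2 = 5
fibo(6) = fibo(5) + fibo(4) = 5 + 3 = 8
fibo(7) = fibo(6) + fibo(5) = 8 + 5 = 13
fibo(8) = fibo(7) + fibo(6) = 13 + 8 = 21
fibo(9) = fibo(8) + fibo(7) = 21 + 13 = 34
fibo(10) = fibo(9) + fibo(8) = 34 + 21 = 55
fibo(11) = fibo(10) + fibo(9) = 55 + 34 = 89
fibo(12) = fibo(11) + fibo(10) = 89 + 55 = 144
fibo(13) = fibo(12) + fibo(11) = 144 + 89 = 233
fibo(14) = fibo(13) + fibo(12) = 233 + 144 = 377
fibo(15) = fibo(14) + fibo(13) = 377 + 233 = 610
fibo(16) = fibo(15) + fibo(14) = 610 + 377 = 987
fibo(17) = fibo(16) + fibo(15) = 987 + 610 = 1597
fibo(18) = fibo(17) + fibo(16) = 1597 + 987 = 2584
fibo(19) = fibo(18) + fibo(17) = 2584 + 1597 = 4181
fibo(20) = fibo(19) + fibo(18) = 4181 + 2584 = 6765
fibo(21) = fibo(20) + fibo(19) = 6765 + 4181 = 10946
fibo(22) = fibo(21) + fibo(20) = 10946 + 6765 = 17711
fibo(23) = fibo(22) + fibo(21) = 17711 + 10946 = 28657

28657


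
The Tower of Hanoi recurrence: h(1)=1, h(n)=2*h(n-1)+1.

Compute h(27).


h(27) = 2 * h(26) + 1
h(26) = 2 * h(25) + 1
h(25) = 2 * h(24) + 1
h(24) = 2 * h(23) + 1
h(23) = 2 * h(22) + 1
h(22) = 2 * h(21) + 1
h(21) = 2 * h(20) + 1
h(20) = 2 * h(19) + 1
h(19) = 2 * h(18) + 1
h(18) = 2 * h(17) + 1
h(17) = 2 * h(16) + 1
h(16) = 2 * h(15) + 1
h(15) = 2 * h(14) + 1
h(14) = 2 * h(13) + 1
h(13) = 2 * h(12) + 1
h(12) = 2 * h(11) + 1
h(11) = 2 * h(10) + 1
h(10) = 2 * h(9) + 1
h(9) = 2 * h(8) + 1
h(8) = 2 * h(7) + 1
h(7) = 2 * h(6) + 1
h(6) = 2 * h(5) + 1
h(5) = 2 * h(4) + 1
h(4) = 2 * h(3) + 1
h(3) = 2 * h(2) + 1
h(2) = 2 * h(1) + 1
h(1) = 1  (base case)
h(2) = 2 * 1 + 1 = 3
h(3) = 2 * 3 + 1 = 7
h(4) = 2 * 7 + 1 = 15
h(5) = 2 * 15 + 1 = 31
h(6) = 2 * 31 + 1 = 63
h(7) = 2 * 63 + 1 = 127
h(8) = 2 * 127 + 1 = 255
h(9) = 2 * 255 + 1 = 511
h(10) = 2 * 511 + 1 = 1023
h(11) = 2 * 1023 + 1 = 2047
h(12) = 2 * 2047 + 1 = 4095
h(13) = 2 * 4095 + 1 = 8191
h(14) = 2 * 8191 + 1 = 16383
h(15) = 2 * 16383 + 1 = 32767
h(16) = 2 * 32767 + 1 = 65535
h(17) = 2 * 65535 + 1 = 131071
h(18) = 2 * 131071 + 1 = 262143
h(19) = 2 * 262143 + 1 = 524287
h(20) = 2 * 524287 + 1 = 1048575
h(21) = 2 * 1048575 + 1 = 2097151
h(22) = 2 * 2097151 + 1 = 4194303
h(23) = 2 * 4194303 + 1 = 8388607
h(24) = 2 * 8388607 + 1 = 16777215
h(25) = 2 * 16777215 + 1 = 33554431
h(26) = 2 * 33554431 + 1 = 67108863
h(27) = 2 * 67108863 + 1 = 134217727

134217727


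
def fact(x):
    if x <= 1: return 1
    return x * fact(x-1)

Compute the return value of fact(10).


fact(10)
= 10 * fact(9)
= 10 * 9 * fact(8)
= 10 * 9 * 8 * fact(7)
= 10 * 9 * 8 * 7 * fact(6)
= 10 * 9 * 8 * 7 * 6 * fact(5)
= 10 * 9 * 8 * 7 * 6 * 5 * fact(4)
= 10 * 9 * 8 * 7 * 6 * 5 * 4 * fact(3)
= 10 * 9 * 8 * 7 * 6 * 5 * 4 * 3 * fact(2)
= 10 * 9 * 8 * 7 * 6 * 5 * 4 * 3 * 2 * fact(1)
= 10 * 9 * 8 * 7 * 6 * 5 * 4 * 3 * 2 * 1
= 3628800

3628800


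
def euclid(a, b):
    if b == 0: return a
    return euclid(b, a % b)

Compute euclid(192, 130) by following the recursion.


euclid(192, 130) = euclid(130, 62)
euclid(130, 62) = euclid(62, 6)
euclid(62, 6) = euclid(6, 2)
euclid(6, 2) = euclid(2, 0)
euclid(2, 0) = 2  (base case)

2


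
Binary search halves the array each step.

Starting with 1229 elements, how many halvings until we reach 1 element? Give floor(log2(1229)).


1229 / 2 = 614
614 / 2 = 307
307 / 2 = 153
153 / 2 = 76
76 / 2 = 38
38 / 2 = 19
19 / 2 = 9
9 / 2 = 4
4 / 2 = 2
2 / 2 = 1
Reached 1 after 10 halvings

10


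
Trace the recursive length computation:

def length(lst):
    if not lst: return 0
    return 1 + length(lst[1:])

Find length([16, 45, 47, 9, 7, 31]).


length([16, 45, 47, 9, 7, 31]) = 1 + length([45, 47, 9, 7, 31])
length([45, 47, 9, 7, 31]) = 1 + length([47, 9, 7, 31])
length([47, 9, 7, 31]) = 1 + length([9, 7, 31])
length([9, 7, 31]) = 1 + length([7, 31])
length([7, 31]) = 1 + length([31])
length([31]) = 1 + length([])
length([]) = 0  (base case)
Unwinding: 1 + 1 + 1 + 1 + 1 + 1 + 0 = 6

6


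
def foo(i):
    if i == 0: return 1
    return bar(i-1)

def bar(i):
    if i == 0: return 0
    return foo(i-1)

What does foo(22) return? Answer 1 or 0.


foo(22) = bar(21)
bar(21) = foo(20)
foo(20) = bar(19)
bar(19) = foo(18)
foo(18) = bar(17)
bar(17) = foo(16)
foo(16) = bar(15)
bar(15) = foo(14)
foo(14) = bar(13)
bar(13) = foo(12)
foo(12) = bar(11)
bar(11) = foo(10)
foo(10) = bar(9)
bar(9) = foo(8)
foo(8) = bar(7)
bar(7) = foo(6)
foo(6) = bar(5)
bar(5) = foo(4)
foo(4) = bar(3)
bar(3) = foo(2)
foo(2) = bar(1)
bar(1) = foo(0)
foo(0) = 1  (base case)
Result: 1

1


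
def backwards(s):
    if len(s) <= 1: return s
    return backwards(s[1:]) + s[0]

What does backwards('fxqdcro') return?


backwards('fxqdcro') = backwards('xqdcro') + 'f'
backwards('xqdcro') = backwards('qdcro') + 'x'
backwards('qdcro') = backwards('dcro') + 'q'
backwards('dcro') = backwards('cro') + 'd'
backwards('cro') = backwards('ro') + 'c'
backwards('ro') = backwards('o') + 'r'
backwards('o') = 'o'  (base case)
Concatenating: 'o' + 'r' + 'c' + 'd' + 'q' + 'x' + 'f' = 'orcdqxf'

orcdqxf


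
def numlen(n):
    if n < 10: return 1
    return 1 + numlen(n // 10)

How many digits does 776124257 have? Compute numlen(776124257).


numlen(776124257) = 1 + numlen(77612425)
numlen(77612425) = 1 + numlen(7761242)
numlen(7761242) = 1 + numlen(776124)
numlen(776124) = 1 + numlen(77612)
numlen(77612) = 1 + numlen(7761)
numlen(7761) = 1 + numlen(776)
numlen(776) = 1 + numlen(77)
numlen(77) = 1 + numlen(7)
numlen(7) = 1  (base case: 7 < 10)
Unwinding: 1 + 1 + 1 + 1 + 1 + 1 + 1 + 1 + 1 = 9

9


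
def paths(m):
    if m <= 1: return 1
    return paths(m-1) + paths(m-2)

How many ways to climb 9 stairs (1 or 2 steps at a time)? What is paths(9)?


Building up from base cases:
paths(0) = 1
paths(1) = 1
paths(2) = paths(1) + paths(0) = 1 + 1 = 2
paths(3) = paths(2) + paths(1) = 2 + 1 = 3
paths(4) = paths(3) + paths(2) = 3 + 2 = 5
paths(5) = paths(4) + paths(3) = 5 + 3 = 8
paths(6) = paths(5) + paths(4) = 8 + 5 = 13
paths(7) = paths(6) + paths(5) = 13 + 8 = 21
paths(8) = paths(7) + paths(6) = 21 + 13 = 34
paths(9) = paths(8) + paths(7) = 34 + 21 = 55

55


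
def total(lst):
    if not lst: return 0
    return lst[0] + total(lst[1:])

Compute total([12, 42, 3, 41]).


total([12, 42, 3, 41]) = 12 + total([42, 3, 41])
total([42, 3, 41]) = 42 + total([3, 41])
total([3, 41]) = 3 + total([41])
total([41]) = 41 + total([])
total([]) = 0  (base case)
Total: 12 + 42 + 3 + 41 + 0 = 98

98


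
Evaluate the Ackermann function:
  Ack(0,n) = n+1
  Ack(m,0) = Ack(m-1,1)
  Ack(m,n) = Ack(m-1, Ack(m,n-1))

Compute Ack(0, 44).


Ack(0, 44) = 45
Result: Ack(0, 44) = 45

45


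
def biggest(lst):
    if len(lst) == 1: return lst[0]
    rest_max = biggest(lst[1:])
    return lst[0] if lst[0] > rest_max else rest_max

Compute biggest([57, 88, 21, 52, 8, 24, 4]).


biggest([57, 88, 21, 52, 8, 24, 4]): compare 57 with biggest([88, 21, 52, 8, 24, 4])
biggest([88, 21, 52, 8, 24, 4]): compare 88 with biggest([21, 52, 8, 24, 4])
biggest([21, 52, 8, 24, 4]): compare 21 with biggest([52, 8, 24, 4])
biggest([52, 8, 24, 4]): compare 52 with biggest([8, 24, 4])
biggest([8, 24, 4]): compare 8 with biggest([24, 4])
biggest([24, 4]): compare 24 with biggest([4])
biggest([4]) = 4  (base case)
Compare 24 with 4 -> 24
Compare 8 with 24 -> 24
Compare 52 with 24 -> 52
Compare 21 with 52 -> 52
Compare 88 with 52 -> 88
Compare 57 with 88 -> 88

88


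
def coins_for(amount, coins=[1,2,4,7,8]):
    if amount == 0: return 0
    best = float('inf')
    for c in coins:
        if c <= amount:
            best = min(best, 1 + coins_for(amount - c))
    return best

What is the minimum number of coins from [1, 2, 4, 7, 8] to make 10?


Building up with DP:
coins_for(0) = 0
coins_for(1) = min(1+coins_for(0)=1+0=1) = 1
coins_for(2) = min(1+coins_for(1)=1+1=2, 1+coins_for(0)=1+0=1) = 1
coins_for(3) = min(1+coins_for(2)=1+1=2, 1+coins_for(1)=1+1=2) = 2
coins_for(4) = min(1+coins_for(3)=1+2=3, 1+coins_for(2)=1+1=2, 1+coins_for(0)=1+0=1) = 1
coins_for(5) = min(1+coins_for(4)=1+1=2, 1+coins_for(3)=1+2=3, 1+coins_for(1)=1+1=2) = 2
coins_for(6) = min(1+coins_for(5)=1+2=3, 1+coins_for(4)=1+1=2, 1+coins_for(2)=1+1=2) = 2
coins_for(7) = min(1+coins_for(6)=1+2=3, 1+coins_for(5)=1+2=3, 1+coins_for(3)=1+2=3, 1+coins_for(0)=1+0=1) = 1
coins_for(8) = min(1+coins_for(7)=1+1=2, 1+coins_for(6)=1+2=3, 1+coins_for(4)=1+1=2, 1+coins_for(1)=1+1=2, 1+coins_for(0)=1+0=1) = 1
coins_for(9) = min(1+coins_for(8)=1+1=2, 1+coins_for(7)=1+1=2, 1+coins_for(5)=1+2=3, 1+coins_for(2)=1+1=2, 1+coins_for(1)=1+1=2) = 2
coins_for(10) = min(1+coins_for(9)=1+2=3, 1+coins_for(8)=1+1=2, 1+coins_for(6)=1+2=3, 1+coins_for(3)=1+2=3, 1+coins_for(2)=1+1=2) = 2

2


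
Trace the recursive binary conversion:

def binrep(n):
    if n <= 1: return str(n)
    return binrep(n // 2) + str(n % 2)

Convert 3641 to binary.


binrep(3641) = binrep(1820) + '1'
binrep(1820) = binrep(910) + '0'
binrep(910) = binrep(455) + '0'
binrep(455) = binrep(227) + '1'
binrep(227) = binrep(113) + '1'
binrep(113) = binrep(56) + '1'
binrep(56) = binrep(28) + '0'
binrep(28) = binrep(14) + '0'
binrep(14) = binrep(7) + '0'
binrep(7) = binrep(3) + '1'
binrep(3) = binrep(1) + '1'
binrep(1) = '1'  (base case)
Concatenating: '1' + '1' + '1' + '0' + '0' + '0' + '1' + '1' + '1' + '0' + '0' + '1' = '111000111001'

111000111001


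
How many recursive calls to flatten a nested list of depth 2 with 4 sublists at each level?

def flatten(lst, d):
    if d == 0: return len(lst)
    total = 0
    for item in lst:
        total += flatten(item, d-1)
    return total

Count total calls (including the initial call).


At depth 0 (root): 1 call
At depth 1: each of 1 parents calls flatten on 4 children = 4 calls
At depth 2: each of 4 parents calls flatten on 4 children = 16 calls
Total: 1 + 4 + 16 = 21

21


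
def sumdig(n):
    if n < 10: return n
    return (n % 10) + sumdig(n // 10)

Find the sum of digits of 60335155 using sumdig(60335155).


sumdig(60335155) = 5 + sumdig(6033515)
sumdig(6033515) = 5 + sumdig(603351)
sumdig(603351) = 1 + sumdig(60335)
sumdig(60335) = 5 + sumdig(6033)
sumdig(6033) = 3 + sumdig(603)
sumdig(603) = 3 + sumdig(60)
sumdig(60) = 0 + sumdig(6)
sumdig(6) = 6  (base case)
Total: 5 + 5 + 1 + 5 + 3 + 3 + 0 + 6 = 28

28


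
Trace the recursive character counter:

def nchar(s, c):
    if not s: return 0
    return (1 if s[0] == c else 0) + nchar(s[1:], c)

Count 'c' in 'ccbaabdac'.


s[0]='c' == 'c' -> 1
s[0]='c' == 'c' -> 1
s[0]='b' != 'c' -> 0
s[0]='a' != 'c' -> 0
s[0]='a' != 'c' -> 0
s[0]='b' != 'c' -> 0
s[0]='d' != 'c' -> 0
s[0]='a' != 'c' -> 0
s[0]='c' == 'c' -> 1
Sum: 1 + 1 + 0 + 0 + 0 + 0 + 0 + 0 + 1 = 3

3


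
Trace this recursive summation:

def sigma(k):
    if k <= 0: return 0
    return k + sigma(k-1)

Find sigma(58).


sigma(58)
= 58 + 57 + 56 + 55 + 54 + 53 + 52 + 51 + 50 + 49 + 48 + 47 + 46 + 45 + 44 + 43 + 42 + 41 + 40 + 39 + 38 + 37 + 36 + 35 + 34 + 33 + 32 + 31 + 30 + 29 + 28 + 27 + 26 + 25 + 24 + 23 + 22 + 21 + 20 + 19 + 18 + 17 + 16 + 15 + 14 + 13 + 12 + 11 + 10 + 9 + 8 + 7 + 6 + 5 + 4 + 3 + 2 + 1 + sigma(0)
= 58 + 57 + 56 + 55 + 54 + 53 + 52 + 51 + 50 + 49 + 48 + 47 + 46 + 45 + 44 + 43 + 42 + 41 + 40 + 39 + 38 + 37 + 36 + 35 + 34 + 33 + 32 + 31 + 30 + 29 + 28 + 27 + 26 + 25 + 24 + 23 + 22 + 21 + 20 + 19 + 18 + 17 + 16 + 15 + 14 + 13 + 12 + 11 + 10 + 9 + 8 + 7 + 6 + 5 + 4 + 3 + 2 + 1 + 0
= 1711

1711


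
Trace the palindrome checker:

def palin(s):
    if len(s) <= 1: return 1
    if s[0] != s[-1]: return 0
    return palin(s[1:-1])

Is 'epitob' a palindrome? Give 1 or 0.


palin('epitob'): s[0]='e' != s[-1]='b' -> return 0
Result: 0 (not a palindrome)

0


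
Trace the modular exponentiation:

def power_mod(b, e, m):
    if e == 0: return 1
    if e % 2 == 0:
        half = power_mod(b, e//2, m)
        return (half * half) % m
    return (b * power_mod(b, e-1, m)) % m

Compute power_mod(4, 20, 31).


power_mod(4, 20, 31): e is even, compute power_mod(4, 10, 31)
  power_mod(4, 10, 31): e is even, compute power_mod(4, 5, 31)
    power_mod(4, 5, 31): e is odd, compute power_mod(4, 4, 31)
      power_mod(4, 4, 31): e is even, compute power_mod(4, 2, 31)
        power_mod(4, 2, 31): e is even, compute power_mod(4, 1, 31)
          power_mod(4, 1, 31): e is odd, compute power_mod(4, 0, 31)
          power_mod(4, 0, 31) = 1
          (4 * 1) % 31 = 4
        half=4, (4*4) % 31 = 16
      half=16, (16*16) % 31 = 8
    (4 * 8) % 31 = 1
  half=1, (1*1) % 31 = 1
half=1, (1*1) % 31 = 1

1


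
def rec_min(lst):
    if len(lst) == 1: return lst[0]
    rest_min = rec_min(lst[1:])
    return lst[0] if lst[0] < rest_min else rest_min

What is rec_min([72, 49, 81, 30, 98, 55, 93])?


rec_min([72, 49, 81, 30, 98, 55, 93]): compare 72 with rec_min([49, 81, 30, 98, 55, 93])
rec_min([49, 81, 30, 98, 55, 93]): compare 49 with rec_min([81, 30, 98, 55, 93])
rec_min([81, 30, 98, 55, 93]): compare 81 with rec_min([30, 98, 55, 93])
rec_min([30, 98, 55, 93]): compare 30 with rec_min([98, 55, 93])
rec_min([98, 55, 93]): compare 98 with rec_min([55, 93])
rec_min([55, 93]): compare 55 with rec_min([93])
rec_min([93]) = 93  (base case)
Compare 55 with 93 -> 55
Compare 98 with 55 -> 55
Compare 30 with 55 -> 30
Compare 81 with 30 -> 30
Compare 49 with 30 -> 30
Compare 72 with 30 -> 30

30


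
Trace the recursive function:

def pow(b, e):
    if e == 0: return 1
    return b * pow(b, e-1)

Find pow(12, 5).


pow(12, 5)
= 12 * pow(12, 4)
= 12 * 12 * pow(12, 3)
= 12 * 12 * 12 * pow(12, 2)
= 12 * 12 * 12 * 12 * pow(12, 1)
= 12 * 12 * 12 * 12 * 12 * pow(12, 0)
= 12 * 12 * 12 * 12 * 12 * 1
= 248832

248832


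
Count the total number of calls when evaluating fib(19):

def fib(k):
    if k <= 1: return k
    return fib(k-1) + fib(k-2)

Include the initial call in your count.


Let C(n) = total calls for fib(n)
C(0) = 1, C(1) = 1
C(2) = 1 + C(1) + C(0) = 1 + 1 + 1 = 3
C(3) = 1 + C(2) + C(1) = 1 + 3 + 1 = 5
C(4) = 1 + C(3) + C(2) = 1 + 5 + 3 = 9
C(5) = 1 + C(4) + C(3) = 1 + 9 + 5 = 15
C(6) = 1 + C(5) + C(4) = 1 + 15 + 9 = 25
C(7) = 1 + C(6) + C(5) = 1 + 25 + 15 = 41
C(8) = 1 + C(7) + C(6) = 1 + 41 + 25 = 67
C(9) = 1 + C(8) + C(7) = 1 + 67 + 41 = 109
C(10) = 1 + C(9) + C(8) = 1 + 109 + 67 = 177
C(11) = 1 + C(10) + C(9) = 1 + 177 + 109 = 287
C(12) = 1 + C(11) + C(10) = 1 + 287 + 177 = 465
C(13) = 1 + C(12) + C(11) = 1 + 465 + 287 = 753
C(14) = 1 + C(13) + C(12) = 1 + 753 + 465 = 1219
C(15) = 1 + C(14) + C(13) = 1 + 1219 + 753 = 1973
C(16) = 1 + C(15) + C(14) = 1 + 1973 + 1219 = 3193
C(17) = 1 + C(16) + C(15) = 1 + 3193 + 1973 = 5167
C(18) = 1 + C(17) + C(16) = 1 + 5167 + 3193 = 8361
C(19) = 1 + C(18) + C(17) = 1 + 8361 + 5167 = 13529

13529


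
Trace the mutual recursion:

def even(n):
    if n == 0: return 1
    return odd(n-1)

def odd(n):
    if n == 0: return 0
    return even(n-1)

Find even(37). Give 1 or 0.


even(37) = odd(36)
odd(36) = even(35)
even(35) = odd(34)
odd(34) = even(33)
even(33) = odd(32)
odd(32) = even(31)
even(31) = odd(30)
odd(30) = even(29)
even(29) = odd(28)
odd(28) = even(27)
even(27) = odd(26)
odd(26) = even(25)
even(25) = odd(24)
odd(24) = even(23)
even(23) = odd(22)
odd(22) = even(21)
even(21) = odd(20)
odd(20) = even(19)
even(19) = odd(18)
odd(18) = even(17)
even(17) = odd(16)
odd(16) = even(15)
even(15) = odd(14)
odd(14) = even(13)
even(13) = odd(12)
odd(12) = even(11)
even(11) = odd(10)
odd(10) = even(9)
even(9) = odd(8)
odd(8) = even(7)
even(7) = odd(6)
odd(6) = even(5)
even(5) = odd(4)
odd(4) = even(3)
even(3) = odd(2)
odd(2) = even(1)
even(1) = odd(0)
odd(0) = 0  (base case)
Result: 0

0


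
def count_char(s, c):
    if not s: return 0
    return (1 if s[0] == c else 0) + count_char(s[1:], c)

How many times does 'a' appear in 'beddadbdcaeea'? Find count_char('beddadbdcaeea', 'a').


s[0]='b' != 'a' -> 0
s[0]='e' != 'a' -> 0
s[0]='d' != 'a' -> 0
s[0]='d' != 'a' -> 0
s[0]='a' == 'a' -> 1
s[0]='d' != 'a' -> 0
s[0]='b' != 'a' -> 0
s[0]='d' != 'a' -> 0
s[0]='c' != 'a' -> 0
s[0]='a' == 'a' -> 1
s[0]='e' != 'a' -> 0
s[0]='e' != 'a' -> 0
s[0]='a' == 'a' -> 1
Sum: 0 + 0 + 0 + 0 + 1 + 0 + 0 + 0 + 0 + 1 + 0 + 0 + 1 = 3

3


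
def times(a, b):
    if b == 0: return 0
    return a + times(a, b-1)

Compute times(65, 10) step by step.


times(65, 10) = 65 + times(65, 9)
times(65, 9) = 65 + times(65, 8)
times(65, 8) = 65 + times(65, 7)
times(65, 7) = 65 + times(65, 6)
times(65, 6) = 65 + times(65, 5)
times(65, 5) = 65 + times(65, 4)
times(65, 4) = 65 + times(65, 3)
times(65, 3) = 65 + times(65, 2)
times(65, 2) = 65 + times(65, 1)
times(65, 1) = 65 + times(65, 0)
times(65, 0) = 0  (base case)
Total: 65 + 65 + 65 + 65 + 65 + 65 + 65 + 65 + 65 + 65 + 0 = 650

650


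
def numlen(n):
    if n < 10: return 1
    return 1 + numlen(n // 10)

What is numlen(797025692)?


numlen(797025692) = 1 + numlen(79702569)
numlen(79702569) = 1 + numlen(7970256)
numlen(7970256) = 1 + numlen(797025)
numlen(797025) = 1 + numlen(79702)
numlen(79702) = 1 + numlen(7970)
numlen(7970) = 1 + numlen(797)
numlen(797) = 1 + numlen(79)
numlen(79) = 1 + numlen(7)
numlen(7) = 1  (base case: 7 < 10)
Unwinding: 1 + 1 + 1 + 1 + 1 + 1 + 1 + 1 + 1 = 9

9


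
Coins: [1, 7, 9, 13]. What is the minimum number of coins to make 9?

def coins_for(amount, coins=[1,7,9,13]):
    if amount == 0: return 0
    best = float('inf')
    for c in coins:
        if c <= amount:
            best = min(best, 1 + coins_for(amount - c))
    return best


Building up with DP:
coins_for(0) = 0
coins_for(1) = min(1+coins_for(0)=1+0=1) = 1
coins_for(2) = min(1+coins_for(1)=1+1=2) = 2
coins_for(3) = min(1+coins_for(2)=1+2=3) = 3
coins_for(4) = min(1+coins_for(3)=1+3=4) = 4
coins_for(5) = min(1+coins_for(4)=1+4=5) = 5
coins_for(6) = min(1+coins_for(5)=1+5=6) = 6
coins_for(7) = min(1+coins_for(6)=1+6=7, 1+coins_for(0)=1+0=1) = 1
coins_for(8) = min(1+coins_for(7)=1+1=2, 1+coins_for(1)=1+1=2) = 2
coins_for(9) = min(1+coins_for(8)=1+2=3, 1+coins_for(2)=1+2=3, 1+coins_for(0)=1+0=1) = 1

1


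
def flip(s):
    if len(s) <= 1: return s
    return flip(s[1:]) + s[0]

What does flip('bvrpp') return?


flip('bvrpp') = flip('vrpp') + 'b'
flip('vrpp') = flip('rpp') + 'v'
flip('rpp') = flip('pp') + 'r'
flip('pp') = flip('p') + 'p'
flip('p') = 'p'  (base case)
Concatenating: 'p' + 'p' + 'r' + 'v' + 'b' = 'pprvb'

pprvb


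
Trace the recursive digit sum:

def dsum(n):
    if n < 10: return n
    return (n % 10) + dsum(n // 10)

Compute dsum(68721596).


dsum(68721596) = 6 + dsum(6872159)
dsum(6872159) = 9 + dsum(687215)
dsum(687215) = 5 + dsum(68721)
dsum(68721) = 1 + dsum(6872)
dsum(6872) = 2 + dsum(687)
dsum(687) = 7 + dsum(68)
dsum(68) = 8 + dsum(6)
dsum(6) = 6  (base case)
Total: 6 + 9 + 5 + 1 + 2 + 7 + 8 + 6 = 44

44


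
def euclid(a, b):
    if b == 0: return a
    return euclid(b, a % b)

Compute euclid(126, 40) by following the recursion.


euclid(126, 40) = euclid(40, 6)
euclid(40, 6) = euclid(6, 4)
euclid(6, 4) = euclid(4, 2)
euclid(4, 2) = euclid(2, 0)
euclid(2, 0) = 2  (base case)

2


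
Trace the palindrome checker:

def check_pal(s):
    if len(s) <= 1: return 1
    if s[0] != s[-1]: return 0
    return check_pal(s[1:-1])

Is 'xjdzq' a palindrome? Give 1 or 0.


check_pal('xjdzq'): s[0]='x' != s[-1]='q' -> return 0
Result: 0 (not a palindrome)

0


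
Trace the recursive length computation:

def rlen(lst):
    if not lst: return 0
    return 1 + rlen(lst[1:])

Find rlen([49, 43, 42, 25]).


rlen([49, 43, 42, 25]) = 1 + rlen([43, 42, 25])
rlen([43, 42, 25]) = 1 + rlen([42, 25])
rlen([42, 25]) = 1 + rlen([25])
rlen([25]) = 1 + rlen([])
rlen([]) = 0  (base case)
Unwinding: 1 + 1 + 1 + 1 + 0 = 4

4


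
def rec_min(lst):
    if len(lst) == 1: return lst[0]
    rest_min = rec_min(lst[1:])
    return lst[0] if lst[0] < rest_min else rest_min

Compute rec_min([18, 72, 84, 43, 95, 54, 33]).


rec_min([18, 72, 84, 43, 95, 54, 33]): compare 18 with rec_min([72, 84, 43, 95, 54, 33])
rec_min([72, 84, 43, 95, 54, 33]): compare 72 with rec_min([84, 43, 95, 54, 33])
rec_min([84, 43, 95, 54, 33]): compare 84 with rec_min([43, 95, 54, 33])
rec_min([43, 95, 54, 33]): compare 43 with rec_min([95, 54, 33])
rec_min([95, 54, 33]): compare 95 with rec_min([54, 33])
rec_min([54, 33]): compare 54 with rec_min([33])
rec_min([33]) = 33  (base case)
Compare 54 with 33 -> 33
Compare 95 with 33 -> 33
Compare 43 with 33 -> 33
Compare 84 with 33 -> 33
Compare 72 with 33 -> 33
Compare 18 with 33 -> 18

18


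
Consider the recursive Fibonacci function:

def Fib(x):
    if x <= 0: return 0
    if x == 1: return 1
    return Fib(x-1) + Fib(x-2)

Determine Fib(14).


Computing Fib(14) bottom-up:
Fib(0) = 0
Fib(1) = 1
Fib(2) = Fib(1) + Fib(0) = 1 + 0 = 1
Fib(3) = Fib(2) + Fib(1) = 1 + 1 = 2
Fib(4) = Fib(3) + Fib(2) = 2 + 1 = 3
Fib(5) = Fib(4) + Fib(3) = 3 + 2 = 5
Fib(6) = Fib(5) + Fib(4) = 5 + 3 = 8
Fib(7) = Fib(6) + Fib(5) = 8 + 5 = 13
Fib(8) = Fib(7) + Fib(6) = 13 + 8 = 21
Fib(9) = Fib(8) + Fib(7) = 21 + 13 = 34
Fib(10) = Fib(9) + Fib(8) = 34 + 21 = 55
Fib(11) = Fib(10) + Fib(9) = 55 + 34 = 89
Fib(12) = Fib(11) + Fib(10) = 89 + 55 = 144
Fib(13) = Fib(12) + Fib(11) = 144 + 89 = 233
Fib(14) = Fib(13) + Fib(12) = 233 + 144 = 377

377


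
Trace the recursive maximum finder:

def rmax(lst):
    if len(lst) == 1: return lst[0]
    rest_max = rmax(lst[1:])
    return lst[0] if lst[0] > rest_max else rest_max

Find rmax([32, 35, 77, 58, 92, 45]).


rmax([32, 35, 77, 58, 92, 45]): compare 32 with rmax([35, 77, 58, 92, 45])
rmax([35, 77, 58, 92, 45]): compare 35 with rmax([77, 58, 92, 45])
rmax([77, 58, 92, 45]): compare 77 with rmax([58, 92, 45])
rmax([58, 92, 45]): compare 58 with rmax([92, 45])
rmax([92, 45]): compare 92 with rmax([45])
rmax([45]) = 45  (base case)
Compare 92 with 45 -> 92
Compare 58 with 92 -> 92
Compare 77 with 92 -> 92
Compare 35 with 92 -> 92
Compare 32 with 92 -> 92

92


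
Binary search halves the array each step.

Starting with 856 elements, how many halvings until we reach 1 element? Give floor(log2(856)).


856 / 2 = 428
428 / 2 = 214
214 / 2 = 107
107 / 2 = 53
53 / 2 = 26
26 / 2 = 13
13 / 2 = 6
6 / 2 = 3
3 / 2 = 1
Reached 1 after 9 halvings

9


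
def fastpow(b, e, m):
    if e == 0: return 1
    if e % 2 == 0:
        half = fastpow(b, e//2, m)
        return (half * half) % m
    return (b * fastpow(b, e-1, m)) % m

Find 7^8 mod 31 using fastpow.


fastpow(7, 8, 31): e is even, compute fastpow(7, 4, 31)
  fastpow(7, 4, 31): e is even, compute fastpow(7, 2, 31)
    fastpow(7, 2, 31): e is even, compute fastpow(7, 1, 31)
      fastpow(7, 1, 31): e is odd, compute fastpow(7, 0, 31)
        fastpow(7, 0, 31) = 1
      (7 * 1) % 31 = 7
    half=7, (7*7) % 31 = 18
  half=18, (18*18) % 31 = 14
half=14, (14*14) % 31 = 10

10


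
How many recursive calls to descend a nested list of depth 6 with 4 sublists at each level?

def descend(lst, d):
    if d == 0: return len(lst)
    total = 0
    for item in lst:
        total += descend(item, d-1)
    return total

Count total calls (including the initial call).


At depth 0 (root): 1 call
At depth 1: each of 1 parents calls descend on 4 children = 4 calls
At depth 2: each of 4 parents calls descend on 4 children = 16 calls
At depth 3: each of 16 parents calls descend on 4 children = 64 calls
At depth 4: each of 64 parents calls descend on 4 children = 256 calls
At depth 5: each of 256 parents calls descend on 4 children = 1024 calls
At depth 6: each of 1024 parents calls descend on 4 children = 4096 calls
Total: 1 + 4 + 16 + 64 + 256 + 1024 + 4096 = 5461

5461


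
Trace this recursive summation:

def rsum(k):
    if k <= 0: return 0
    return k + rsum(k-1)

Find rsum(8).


rsum(8)
= 8 + 7 + 6 + 5 + 4 + 3 + 2 + 1 + rsum(0)
= 8 + 7 + 6 + 5 + 4 + 3 + 2 + 1 + 0
= 36

36


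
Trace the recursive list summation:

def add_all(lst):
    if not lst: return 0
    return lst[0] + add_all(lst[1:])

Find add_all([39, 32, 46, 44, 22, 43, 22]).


add_all([39, 32, 46, 44, 22, 43, 22]) = 39 + add_all([32, 46, 44, 22, 43, 22])
add_all([32, 46, 44, 22, 43, 22]) = 32 + add_all([46, 44, 22, 43, 22])
add_all([46, 44, 22, 43, 22]) = 46 + add_all([44, 22, 43, 22])
add_all([44, 22, 43, 22]) = 44 + add_all([22, 43, 22])
add_all([22, 43, 22]) = 22 + add_all([43, 22])
add_all([43, 22]) = 43 + add_all([22])
add_all([22]) = 22 + add_all([])
add_all([]) = 0  (base case)
Total: 39 + 32 + 46 + 44 + 22 + 43 + 22 + 0 = 248

248


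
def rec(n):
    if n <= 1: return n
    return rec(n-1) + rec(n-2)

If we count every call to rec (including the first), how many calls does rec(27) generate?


Let C(n) = total calls for rec(n)
C(0) = 1, C(1) = 1
C(2) = 1 + C(1) + C(0) = 1 + 1 + 1 = 3
C(3) = 1 + C(2) + C(1) = 1 + 3 + 1 = 5
C(4) = 1 + C(3) + C(2) = 1 + 5 + 3 = 9
C(5) = 1 + C(4) + C(3) = 1 + 9 + 5 = 15
C(6) = 1 + C(5) + C(4) = 1 + 15 + 9 = 25
C(7) = 1 + C(6) + C(5) = 1 + 25 + 15 = 41
C(8) = 1 + C(7) + C(6) = 1 + 41 + 25 = 67
C(9) = 1 + C(8) + C(7) = 1 + 67 + 41 = 109
C(10) = 1 + C(9) + C(8) = 1 + 109 + 67 = 177
C(11) = 1 + C(10) + C(9) = 1 + 177 + 109 = 287
C(12) = 1 + C(11) + C(10) = 1 + 287 + 177 = 465
C(13) = 1 + C(12) + C(11) = 1 + 465 + 287 = 753
C(14) = 1 + C(13) + C(12) = 1 + 753 + 465 = 1219
C(15) = 1 + C(14) + C(13) = 1 + 1219 + 753 = 1973
C(16) = 1 + C(15) + C(14) = 1 + 1973 + 1219 = 3193
C(17) = 1 + C(16) + C(15) = 1 + 3193 + 1973 = 5167
C(18) = 1 + C(17) + C(16) = 1 + 5167 + 3193 = 8361
C(19) = 1 + C(18) + C(17) = 1 + 8361 + 5167 = 13529
C(20) = 1 + C(19) + C(18) = 1 + 13529 + 8361 = 21891
C(21) = 1 + C(20) + C(19) = 1 + 21891 + 13529 = 35421
C(22) = 1 + C(21) + C(20) = 1 + 35421 + 21891 = 57313
C(23) = 1 + C(22) + C(21) = 1 + 57313 + 35421 = 92735
C(24) = 1 + C(23) + C(22) = 1 + 92735 + 57313 = 150049
C(25) = 1 + C(24) + C(23) = 1 + 150049 + 92735 = 242785
C(26) = 1 + C(25) + C(24) = 1 + 242785 + 150049 = 392835
C(27) = 1 + C(26) + C(25) = 1 + 392835 + 242785 = 635621

635621


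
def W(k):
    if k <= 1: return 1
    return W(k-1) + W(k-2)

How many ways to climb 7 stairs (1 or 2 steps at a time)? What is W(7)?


Building up from base cases:
W(0) = 1
W(1) = 1
W(2) = W(1) + W(0) = 1 + 1 = 2
W(3) = W(2) + W(1) = 2 + 1 = 3
W(4) = W(3) + W(2) = 3 + 2 = 5
W(5) = W(4) + W(3) = 5 + 3 = 8
W(6) = W(5) + W(4) = 8 + 5 = 13
W(7) = W(6) + W(5) = 13 + 8 = 21

21


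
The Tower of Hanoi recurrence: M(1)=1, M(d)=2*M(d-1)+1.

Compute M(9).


M(9) = 2 * M(8) + 1
M(8) = 2 * M(7) + 1
M(7) = 2 * M(6) + 1
M(6) = 2 * M(5) + 1
M(5) = 2 * M(4) + 1
M(4) = 2 * M(3) + 1
M(3) = 2 * M(2) + 1
M(2) = 2 * M(1) + 1
M(1) = 1  (base case)
M(2) = 2 * 1 + 1 = 3
M(3) = 2 * 3 + 1 = 7
M(4) = 2 * 7 + 1 = 15
M(5) = 2 * 15 + 1 = 31
M(6) = 2 * 31 + 1 = 63
M(7) = 2 * 63 + 1 = 127
M(8) = 2 * 127 + 1 = 255
M(9) = 2 * 255 + 1 = 511

511


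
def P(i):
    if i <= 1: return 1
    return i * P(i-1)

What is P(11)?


P(11)
= 11 * P(10)
= 11 * 10 * P(9)
= 11 * 10 * 9 * P(8)
= 11 * 10 * 9 * 8 * P(7)
= 11 * 10 * 9 * 8 * 7 * P(6)
= 11 * 10 * 9 * 8 * 7 * 6 * P(5)
= 11 * 10 * 9 * 8 * 7 * 6 * 5 * P(4)
= 11 * 10 * 9 * 8 * 7 * 6 * 5 * 4 * P(3)
= 11 * 10 * 9 * 8 * 7 * 6 * 5 * 4 * 3 * P(2)
= 11 * 10 * 9 * 8 * 7 * 6 * 5 * 4 * 3 * 2 * P(1)
= 11 * 10 * 9 * 8 * 7 * 6 * 5 * 4 * 3 * 2 * 1
= 39916800

39916800


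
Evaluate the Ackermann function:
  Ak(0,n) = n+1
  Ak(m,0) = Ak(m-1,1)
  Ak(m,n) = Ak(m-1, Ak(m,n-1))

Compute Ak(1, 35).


Ak(1, 35) = Ak(0, Ak(1, 34))
  Ak(1, 34) = Ak(0, Ak(1, 33))
    Ak(1, 33) = Ak(0, Ak(1, 32))
      Ak(1, 32) = Ak(0, Ak(1, 31))
        Ak(1, 31) = Ak(0, Ak(1, 30))
          Ak(1, 30) = Ak(0, Ak(1, 29))
          Ak(1, 29) = Ak(0, Ak(1, 28))
          Ak(1, 28) = Ak(0, Ak(1, 27))
          Ak(1, 27) = Ak(0, Ak(1, 26))
          Ak(1, 26) = Ak(0, Ak(1, 25))
          Ak(1, 25) = Ak(0, Ak(1, 24))
          Ak(1, 24) = Ak(0, Ak(1, 23))
          Ak(1, 23) = Ak(0, Ak(1, 22))
          Ak(1, 22) = Ak(0, Ak(1, 21))
          Ak(1, 21) = Ak(0, Ak(1, 20))
          Ak(1, 20) = Ak(0, Ak(1, 19))
          Ak(1, 19) = Ak(0, Ak(1, 18))
          Ak(1, 18) = Ak(0, Ak(1, 17))
          Ak(1, 17) = Ak(0, Ak(1, 16))
          Ak(1, 16) = Ak(0, Ak(1, 15))
          Ak(1, 15) = Ak(0, Ak(1, 14))
          Ak(1, 14) = Ak(0, Ak(1, 13))
          Ak(1, 13) = Ak(0, Ak(1, 12))
          Ak(1, 12) = Ak(0, Ak(1, 11))
          Ak(1, 11) = Ak(0, Ak(1, 10))
... (trace truncated)
Result: Ak(1, 35) = 37

37


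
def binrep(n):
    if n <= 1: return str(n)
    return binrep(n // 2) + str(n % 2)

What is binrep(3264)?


binrep(3264) = binrep(1632) + '0'
binrep(1632) = binrep(816) + '0'
binrep(816) = binrep(408) + '0'
binrep(408) = binrep(204) + '0'
binrep(204) = binrep(102) + '0'
binrep(102) = binrep(51) + '0'
binrep(51) = binrep(25) + '1'
binrep(25) = binrep(12) + '1'
binrep(12) = binrep(6) + '0'
binrep(6) = binrep(3) + '0'
binrep(3) = binrep(1) + '1'
binrep(1) = '1'  (base case)
Concatenating: '1' + '1' + '0' + '0' + '1' + '1' + '0' + '0' + '0' + '0' + '0' + '0' = '110011000000'

110011000000


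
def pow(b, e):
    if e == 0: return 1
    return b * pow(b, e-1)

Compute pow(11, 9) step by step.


pow(11, 9)
= 11 * pow(11, 8)
= 11 * 11 * pow(11, 7)
= 11 * 11 * 11 * pow(11, 6)
= 11 * 11 * 11 * 11 * pow(11, 5)
= 11 * 11 * 11 * 11 * 11 * pow(11, 4)
= 11 * 11 * 11 * 11 * 11 * 11 * pow(11, 3)
= 11 * 11 * 11 * 11 * 11 * 11 * 11 * pow(11, 2)
= 11 * 11 * 11 * 11 * 11 * 11 * 11 * 11 * pow(11, 1)
= 11 * 11 * 11 * 11 * 11 * 11 * 11 * 11 * 11 * pow(11, 0)
= 11 * 11 * 11 * 11 * 11 * 11 * 11 * 11 * 11 * 1
= 2357947691

2357947691


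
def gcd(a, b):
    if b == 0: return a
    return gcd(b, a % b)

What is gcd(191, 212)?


gcd(191, 212) = gcd(212, 191)
gcd(212, 191) = gcd(191, 21)
gcd(191, 21) = gcd(21, 2)
gcd(21, 2) = gcd(2, 1)
gcd(2, 1) = gcd(1, 0)
gcd(1, 0) = 1  (base case)

1


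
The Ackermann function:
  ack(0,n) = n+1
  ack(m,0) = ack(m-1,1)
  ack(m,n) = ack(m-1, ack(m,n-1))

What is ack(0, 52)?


ack(0, 52) = 53
Result: ack(0, 52) = 53

53


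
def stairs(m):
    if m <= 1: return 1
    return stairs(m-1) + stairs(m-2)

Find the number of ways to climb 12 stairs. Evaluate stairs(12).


Building up from base cases:
stairs(0) = 1
stairs(1) = 1
stairs(2) = stairs(1) + stairs(0) = 1 + 1 = 2
stairs(3) = stairs(2) + stairs(1) = 2 + 1 = 3
stairs(4) = stairs(3) + stairs(2) = 3 + 2 = 5
stairs(5) = stairs(4) + stairs(3) = 5 + 3 = 8
stairs(6) = stairs(5) + stairs(4) = 8 + 5 = 13
stairs(7) = stairs(6) + stairs(5) = 13 + 8 = 21
stairs(8) = stairs(7) + stairs(6) = 21 + 13 = 34
stairs(9) = stairs(8) + stairs(7) = 34 + 21 = 55
stairs(10) = stairs(9) + stairs(8) = 55 + 34 = 89
stairs(11) = stairs(10) + stairs(9) = 89 + 55 = 144
stairs(12) = stairs(11) + stairs(10) = 144 + 89 = 233

233


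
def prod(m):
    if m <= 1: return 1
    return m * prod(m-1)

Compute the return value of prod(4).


prod(4)
= 4 * prod(3)
= 4 * 3 * prod(2)
= 4 * 3 * 2 * prod(1)
= 4 * 3 * 2 * 1
= 24

24


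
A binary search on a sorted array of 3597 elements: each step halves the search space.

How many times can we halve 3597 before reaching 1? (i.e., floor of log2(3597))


3597 / 2 = 1798
1798 / 2 = 899
899 / 2 = 449
449 / 2 = 224
224 / 2 = 112
112 / 2 = 56
56 / 2 = 28
28 / 2 = 14
14 / 2 = 7
7 / 2 = 3
3 / 2 = 1
Reached 1 after 11 halvings

11


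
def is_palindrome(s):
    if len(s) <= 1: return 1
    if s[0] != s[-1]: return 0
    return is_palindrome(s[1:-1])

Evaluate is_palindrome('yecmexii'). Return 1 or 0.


is_palindrome('yecmexii'): s[0]='y' != s[-1]='i' -> return 0
Result: 0 (not a palindrome)

0


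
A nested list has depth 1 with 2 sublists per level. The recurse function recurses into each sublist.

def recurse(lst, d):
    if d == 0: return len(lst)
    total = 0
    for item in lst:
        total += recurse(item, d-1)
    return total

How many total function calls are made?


At depth 0 (root): 1 call
At depth 1: each of 1 parents calls recurse on 2 children = 2 calls
Total: 1 + 2 = 3

3


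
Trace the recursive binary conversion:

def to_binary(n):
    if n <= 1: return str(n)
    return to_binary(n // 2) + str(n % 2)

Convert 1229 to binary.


to_binary(1229) = to_binary(614) + '1'
to_binary(614) = to_binary(307) + '0'
to_binary(307) = to_binary(153) + '1'
to_binary(153) = to_binary(76) + '1'
to_binary(76) = to_binary(38) + '0'
to_binary(38) = to_binary(19) + '0'
to_binary(19) = to_binary(9) + '1'
to_binary(9) = to_binary(4) + '1'
to_binary(4) = to_binary(2) + '0'
to_binary(2) = to_binary(1) + '0'
to_binary(1) = '1'  (base case)
Concatenating: '1' + '0' + '0' + '1' + '1' + '0' + '0' + '1' + '1' + '0' + '1' = '10011001101'

10011001101


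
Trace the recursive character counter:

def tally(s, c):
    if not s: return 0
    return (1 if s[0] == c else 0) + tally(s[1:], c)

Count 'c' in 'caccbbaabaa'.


s[0]='c' == 'c' -> 1
s[0]='a' != 'c' -> 0
s[0]='c' == 'c' -> 1
s[0]='c' == 'c' -> 1
s[0]='b' != 'c' -> 0
s[0]='b' != 'c' -> 0
s[0]='a' != 'c' -> 0
s[0]='a' != 'c' -> 0
s[0]='b' != 'c' -> 0
s[0]='a' != 'c' -> 0
s[0]='a' != 'c' -> 0
Sum: 1 + 0 + 1 + 1 + 0 + 0 + 0 + 0 + 0 + 0 + 0 = 3

3


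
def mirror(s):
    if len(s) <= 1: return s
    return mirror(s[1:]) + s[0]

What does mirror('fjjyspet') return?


mirror('fjjyspet') = mirror('jjyspet') + 'f'
mirror('jjyspet') = mirror('jyspet') + 'j'
mirror('jyspet') = mirror('yspet') + 'j'
mirror('yspet') = mirror('spet') + 'y'
mirror('spet') = mirror('pet') + 's'
mirror('pet') = mirror('et') + 'p'
mirror('et') = mirror('t') + 'e'
mirror('t') = 't'  (base case)
Concatenating: 't' + 'e' + 'p' + 's' + 'y' + 'j' + 'j' + 'f' = 'tepsyjjf'

tepsyjjf


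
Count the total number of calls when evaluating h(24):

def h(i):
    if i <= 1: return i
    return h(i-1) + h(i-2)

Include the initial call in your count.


Let C(n) = total calls for h(n)
C(0) = 1, C(1) = 1
C(2) = 1 + C(1) + C(0) = 1 + 1 + 1 = 3
C(3) = 1 + C(2) + C(1) = 1 + 3 + 1 = 5
C(4) = 1 + C(3) + C(2) = 1 + 5 + 3 = 9
C(5) = 1 + C(4) + C(3) = 1 + 9 + 5 = 15
C(6) = 1 + C(5) + C(4) = 1 + 15 + 9 = 25
C(7) = 1 + C(6) + C(5) = 1 + 25 + 15 = 41
C(8) = 1 + C(7) + C(6) = 1 + 41 + 25 = 67
C(9) = 1 + C(8) + C(7) = 1 + 67 + 41 = 109
C(10) = 1 + C(9) + C(8) = 1 + 109 + 67 = 177
C(11) = 1 + C(10) + C(9) = 1 + 177 + 109 = 287
C(12) = 1 + C(11) + C(10) = 1 + 287 + 177 = 465
C(13) = 1 + C(12) + C(11) = 1 + 465 + 287 = 753
C(14) = 1 + C(13) + C(12) = 1 + 753 + 465 = 1219
C(15) = 1 + C(14) + C(13) = 1 + 1219 + 753 = 1973
C(16) = 1 + C(15) + C(14) = 1 + 1973 + 1219 = 3193
C(17) = 1 + C(16) + C(15) = 1 + 3193 + 1973 = 5167
C(18) = 1 + C(17) + C(16) = 1 + 5167 + 3193 = 8361
C(19) = 1 + C(18) + C(17) = 1 + 8361 + 5167 = 13529
C(20) = 1 + C(19) + C(18) = 1 + 13529 + 8361 = 21891
C(21) = 1 + C(20) + C(19) = 1 + 21891 + 13529 = 35421
C(22) = 1 + C(21) + C(20) = 1 + 35421 + 21891 = 57313
C(23) = 1 + C(22) + C(21) = 1 + 57313 + 35421 = 92735
C(24) = 1 + C(23) + C(22) = 1 + 92735 + 57313 = 150049

150049


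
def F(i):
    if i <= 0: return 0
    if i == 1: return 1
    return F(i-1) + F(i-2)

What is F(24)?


Computing F(24) bottom-up:
F(0) = 0
F(1) = 1
F(2) = F(1) + F(0) = 1 + 0 = 1
F(3) = F(2) + F(1) = 1 + 1 = 2
F(4) = F(3) + F(2) = 2 + 1 = 3
F(5) = F(4) + F(3) = 3 + 2 = 5
F(6) = F(5) + F(4) = 5 + 3 = 8
F(7) = F(6) + F(5) = 8 + 5 = 13
F(8) = F(7) + F(6) = 13 + 8 = 21
F(9) = F(8) + F(7) = 21 + 13 = 34
F(10) = F(9) + F(8) = 34 + 21 = 55
F(11) = F(10) + F(9) = 55 + 34 = 89
F(12) = F(11) + F(10) = 89 + 55 = 144
F(13) = F(12) + F(11) = 144 + 89 = 233
F(14) = F(13) + F(12) = 233 + 144 = 377
F(15) = F(14) + F(13) = 377 + 233 = 610
F(16) = F(15) + F(14) = 610 + 377 = 987
F(17) = F(16) + F(15) = 987 + 610 = 1597
F(18) = F(17) + F(16) = 1597 + 987 = 2584
F(19) = F(18) + F(17) = 2584 + 1597 = 4181
F(20) = F(19) + F(18) = 4181 + 2584 = 6765
F(21) = F(20) + F(19) = 6765 + 4181 = 10946
F(22) = F(21) + F(20) = 10946 + 6765 = 17711
F(23) = F(22) + F(21) = 17711 + 10946 = 28657
F(24) = F(23) + F(22) = 28657 + 17711 = 46368

46368


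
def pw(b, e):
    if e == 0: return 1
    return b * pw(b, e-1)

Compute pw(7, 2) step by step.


pw(7, 2)
= 7 * pw(7, 1)
= 7 * 7 * pw(7, 0)
= 7 * 7 * 1
= 49

49


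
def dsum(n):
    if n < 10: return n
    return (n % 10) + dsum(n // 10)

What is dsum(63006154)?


dsum(63006154) = 4 + dsum(6300615)
dsum(6300615) = 5 + dsum(630061)
dsum(630061) = 1 + dsum(63006)
dsum(63006) = 6 + dsum(6300)
dsum(6300) = 0 + dsum(630)
dsum(630) = 0 + dsum(63)
dsum(63) = 3 + dsum(6)
dsum(6) = 6  (base case)
Total: 4 + 5 + 1 + 6 + 0 + 0 + 3 + 6 = 25

25


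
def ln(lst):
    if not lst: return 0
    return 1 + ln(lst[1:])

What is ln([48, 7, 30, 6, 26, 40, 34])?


ln([48, 7, 30, 6, 26, 40, 34]) = 1 + ln([7, 30, 6, 26, 40, 34])
ln([7, 30, 6, 26, 40, 34]) = 1 + ln([30, 6, 26, 40, 34])
ln([30, 6, 26, 40, 34]) = 1 + ln([6, 26, 40, 34])
ln([6, 26, 40, 34]) = 1 + ln([26, 40, 34])
ln([26, 40, 34]) = 1 + ln([40, 34])
ln([40, 34]) = 1 + ln([34])
ln([34]) = 1 + ln([])
ln([]) = 0  (base case)
Unwinding: 1 + 1 + 1 + 1 + 1 + 1 + 1 + 0 = 7

7


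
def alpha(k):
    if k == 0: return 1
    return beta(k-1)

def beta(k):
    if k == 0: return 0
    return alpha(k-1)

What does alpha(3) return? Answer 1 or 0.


alpha(3) = beta(2)
beta(2) = alpha(1)
alpha(1) = beta(0)
beta(0) = 0  (base case)
Result: 0

0


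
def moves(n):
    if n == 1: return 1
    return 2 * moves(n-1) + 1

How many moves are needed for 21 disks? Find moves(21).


moves(21) = 2 * moves(20) + 1
moves(20) = 2 * moves(19) + 1
moves(19) = 2 * moves(18) + 1
moves(18) = 2 * moves(17) + 1
moves(17) = 2 * moves(16) + 1
moves(16) = 2 * moves(15) + 1
moves(15) = 2 * moves(14) + 1
moves(14) = 2 * moves(13) + 1
moves(13) = 2 * moves(12) + 1
moves(12) = 2 * moves(11) + 1
moves(11) = 2 * moves(10) + 1
moves(10) = 2 * moves(9) + 1
moves(9) = 2 * moves(8) + 1
moves(8) = 2 * moves(7) + 1
moves(7) = 2 * moves(6) + 1
moves(6) = 2 * moves(5) + 1
moves(5) = 2 * moves(4) + 1
moves(4) = 2 * moves(3) + 1
moves(3) = 2 * moves(2) + 1
moves(2) = 2 * moves(1) + 1
moves(1) = 1  (base case)
moves(2) = 2 * 1 + 1 = 3
moves(3) = 2 * 3 + 1 = 7
moves(4) = 2 * 7 + 1 = 15
moves(5) = 2 * 15 + 1 = 31
moves(6) = 2 * 31 + 1 = 63
moves(7) = 2 * 63 + 1 = 127
moves(8) = 2 * 127 + 1 = 255
moves(9) = 2 * 255 + 1 = 511
moves(10) = 2 * 511 + 1 = 1023
moves(11) = 2 * 1023 + 1 = 2047
moves(12) = 2 * 2047 + 1 = 4095
moves(13) = 2 * 4095 + 1 = 8191
moves(14) = 2 * 8191 + 1 = 16383
moves(15) = 2 * 16383 + 1 = 32767
moves(16) = 2 * 32767 + 1 = 65535
moves(17) = 2 * 65535 + 1 = 131071
moves(18) = 2 * 131071 + 1 = 262143
moves(19) = 2 * 262143 + 1 = 524287
moves(20) = 2 * 524287 + 1 = 1048575
moves(21) = 2 * 1048575 + 1 = 2097151

2097151


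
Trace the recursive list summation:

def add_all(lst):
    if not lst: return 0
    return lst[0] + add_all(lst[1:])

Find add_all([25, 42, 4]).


add_all([25, 42, 4]) = 25 + add_all([42, 4])
add_all([42, 4]) = 42 + add_all([4])
add_all([4]) = 4 + add_all([])
add_all([]) = 0  (base case)
Total: 25 + 42 + 4 + 0 = 71

71


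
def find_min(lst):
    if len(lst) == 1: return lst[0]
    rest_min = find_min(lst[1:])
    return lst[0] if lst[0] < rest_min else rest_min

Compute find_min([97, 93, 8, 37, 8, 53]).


find_min([97, 93, 8, 37, 8, 53]): compare 97 with find_min([93, 8, 37, 8, 53])
find_min([93, 8, 37, 8, 53]): compare 93 with find_min([8, 37, 8, 53])
find_min([8, 37, 8, 53]): compare 8 with find_min([37, 8, 53])
find_min([37, 8, 53]): compare 37 with find_min([8, 53])
find_min([8, 53]): compare 8 with find_min([53])
find_min([53]) = 53  (base case)
Compare 8 with 53 -> 8
Compare 37 with 8 -> 8
Compare 8 with 8 -> 8
Compare 93 with 8 -> 8
Compare 97 with 8 -> 8

8
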